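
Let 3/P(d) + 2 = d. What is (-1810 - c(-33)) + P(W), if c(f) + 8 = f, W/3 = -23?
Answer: -125602/71 ≈ -1769.0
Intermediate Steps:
W = -69 (W = 3*(-23) = -69)
c(f) = -8 + f
P(d) = 3/(-2 + d)
(-1810 - c(-33)) + P(W) = (-1810 - (-8 - 33)) + 3/(-2 - 69) = (-1810 - 1*(-41)) + 3/(-71) = (-1810 + 41) + 3*(-1/71) = -1769 - 3/71 = -125602/71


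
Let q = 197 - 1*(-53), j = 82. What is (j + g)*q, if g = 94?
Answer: 44000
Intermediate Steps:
q = 250 (q = 197 + 53 = 250)
(j + g)*q = (82 + 94)*250 = 176*250 = 44000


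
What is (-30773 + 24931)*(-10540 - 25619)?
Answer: 211240878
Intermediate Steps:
(-30773 + 24931)*(-10540 - 25619) = -5842*(-36159) = 211240878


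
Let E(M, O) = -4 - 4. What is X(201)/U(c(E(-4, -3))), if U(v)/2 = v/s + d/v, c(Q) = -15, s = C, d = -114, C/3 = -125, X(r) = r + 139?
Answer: 4250/191 ≈ 22.251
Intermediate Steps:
X(r) = 139 + r
C = -375 (C = 3*(-125) = -375)
E(M, O) = -8
s = -375
U(v) = -228/v - 2*v/375 (U(v) = 2*(v/(-375) - 114/v) = 2*(v*(-1/375) - 114/v) = 2*(-v/375 - 114/v) = 2*(-114/v - v/375) = -228/v - 2*v/375)
X(201)/U(c(E(-4, -3))) = (139 + 201)/(-228/(-15) - 2/375*(-15)) = 340/(-228*(-1/15) + 2/25) = 340/(76/5 + 2/25) = 340/(382/25) = 340*(25/382) = 4250/191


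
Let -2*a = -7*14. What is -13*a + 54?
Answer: -583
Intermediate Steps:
a = 49 (a = -(-7)*14/2 = -½*(-98) = 49)
-13*a + 54 = -13*49 + 54 = -637 + 54 = -583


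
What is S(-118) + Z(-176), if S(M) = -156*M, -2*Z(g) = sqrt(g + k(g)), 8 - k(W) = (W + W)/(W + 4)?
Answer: 18408 - 2*I*sqrt(19651)/43 ≈ 18408.0 - 6.5201*I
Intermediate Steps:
k(W) = 8 - 2*W/(4 + W) (k(W) = 8 - (W + W)/(W + 4) = 8 - 2*W/(4 + W))
Z(g) = -sqrt(g + 2*(16 + 3*g)/(4 + g))/2
S(-118) + Z(-176) = -156*(-118) - sqrt(32 + (-176)**2 + 10*(-176))*(I*sqrt(43)/86)/2 = 18408 - sqrt(32 + 30976 - 1760)*(I*sqrt(43)/86)/2 = 18408 - 4*I*sqrt(19651)/43/2 = 18408 - 2*I*sqrt(19651)/43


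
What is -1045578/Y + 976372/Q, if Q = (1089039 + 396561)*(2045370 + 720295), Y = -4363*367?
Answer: 1073984634084855553/1644722941704801000 ≈ 0.65299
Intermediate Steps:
Y = -1601221
Q = 4108671924000 (Q = 1485600*2765665 = 4108671924000)
-1045578/Y + 976372/Q = -1045578/(-1601221) + 976372/4108671924000 = -1045578*(-1/1601221) + 976372*(1/4108671924000) = 1045578/1601221 + 244093/1027167981000 = 1073984634084855553/1644722941704801000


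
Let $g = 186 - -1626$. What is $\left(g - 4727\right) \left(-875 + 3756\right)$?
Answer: $-8398115$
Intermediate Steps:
$g = 1812$ ($g = 186 + 1626 = 1812$)
$\left(g - 4727\right) \left(-875 + 3756\right) = \left(1812 - 4727\right) \left(-875 + 3756\right) = \left(-2915\right) 2881 = -8398115$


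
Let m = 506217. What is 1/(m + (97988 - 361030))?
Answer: 1/243175 ≈ 4.1123e-6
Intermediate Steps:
1/(m + (97988 - 361030)) = 1/(506217 + (97988 - 361030)) = 1/(506217 - 263042) = 1/243175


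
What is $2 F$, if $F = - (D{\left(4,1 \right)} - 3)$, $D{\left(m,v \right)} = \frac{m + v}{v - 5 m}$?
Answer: $\frac{124}{19} \approx 6.5263$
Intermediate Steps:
$D{\left(m,v \right)} = \frac{m + v}{v - 5 m}$
$F = \frac{62}{19}$ ($F = - (\frac{4 + 1}{1 - 20} - 3) = - (\frac{1}{1 - 20} \cdot 5 - 3) = - (\frac{1}{-19} \cdot 5 - 3) = - (\left(- \frac{1}{19}\right) 5 - 3) = - (- \frac{5}{19} - 3) = \left(-1\right) \left(- \frac{62}{19}\right) = \frac{62}{19} \approx 3.2632$)
$2 F = 2 \cdot \frac{62}{19} = \frac{124}{19}$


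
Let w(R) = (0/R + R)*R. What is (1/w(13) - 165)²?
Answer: 777517456/28561 ≈ 27223.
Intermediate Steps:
w(R) = R² (w(R) = (0 + R)*R = R*R = R²)
(1/w(13) - 165)² = (1/(13²) - 165)² = (1/169 - 165)² = (-27884/169)² = 777517456/28561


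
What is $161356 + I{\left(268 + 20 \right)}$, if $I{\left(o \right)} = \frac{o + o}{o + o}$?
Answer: $161357$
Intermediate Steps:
$I{\left(o \right)} = 1$ ($I{\left(o \right)} = \frac{2 o}{2 o} = 2 o \frac{1}{2 o} = 1$)
$161356 + I{\left(268 + 20 \right)} = 161356 + 1 = 161357$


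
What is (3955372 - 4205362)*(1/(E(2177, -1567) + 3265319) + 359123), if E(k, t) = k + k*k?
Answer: -143765999853771048/1601365 ≈ -8.9777e+10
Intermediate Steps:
E(k, t) = k + k²
(3955372 - 4205362)*(1/(E(2177, -1567) + 3265319) + 359123) = (3955372 - 4205362)*(1/(2177*(1 + 2177) + 3265319) + 359123) = -249990*(1/(2177*2178 + 3265319) + 359123) = -249990*(1/(4741506 + 3265319) + 359123) = -249990*(1/8006825 + 359123) = -249990*2875435014476/8006825 = -143765999853771048/1601365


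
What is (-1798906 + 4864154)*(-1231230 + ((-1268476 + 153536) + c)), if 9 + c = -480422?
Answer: -8664233062048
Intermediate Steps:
c = -480431 (c = -9 - 480422 = -480431)
(-1798906 + 4864154)*(-1231230 + ((-1268476 + 153536) + c)) = (-1798906 + 4864154)*(-1231230 + ((-1268476 + 153536) - 480431)) = 3065248*(-1231230 + (-1114940 - 480431)) = 3065248*(-1231230 - 1595371) = 3065248*(-2826601) = -8664233062048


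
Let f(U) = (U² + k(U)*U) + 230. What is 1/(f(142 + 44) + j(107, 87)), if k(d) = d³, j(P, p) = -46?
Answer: 1/1196917996 ≈ 8.3548e-10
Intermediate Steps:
f(U) = 230 + U² + U⁴ (f(U) = (U² + U³*U) + 230 = (U² + U⁴) + 230 = 230 + U² + U⁴)
1/(f(142 + 44) + j(107, 87)) = 1/((230 + (142 + 44)² + (142 + 44)⁴) - 46) = 1/((230 + 186² + 186⁴) - 46) = 1/((230 + 34596 + 1196883216) - 46) = 1/(1196918042 - 46) = 1/1196917996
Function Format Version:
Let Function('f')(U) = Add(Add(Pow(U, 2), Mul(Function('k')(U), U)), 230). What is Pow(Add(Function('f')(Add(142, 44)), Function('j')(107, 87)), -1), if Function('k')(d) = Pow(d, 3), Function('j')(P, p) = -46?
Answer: Rational(1, 1196917996) ≈ 8.3548e-10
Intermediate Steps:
Function('f')(U) = Add(230, Pow(U, 2), Pow(U, 4)) (Function('f')(U) = Add(Add(Pow(U, 2), Mul(Pow(U, 3), U)), 230) = Add(Add(Pow(U, 2), Pow(U, 4)), 230) = Add(230, Pow(U, 2), Pow(U, 4)))
Pow(Add(Function('f')(Add(142, 44)), Function('j')(107, 87)), -1) = Pow(Add(Add(230, Pow(Add(142, 44), 2), Pow(Add(142, 44), 4)), -46), -1) = Pow(Add(Add(230, Pow(186, 2), Pow(186, 4)), -46), -1) = Pow(Add(Add(230, 34596, 1196883216), -46), -1) = Pow(Add(1196918042, -46), -1) = Pow(1196917996, -1) = Rational(1, 1196917996)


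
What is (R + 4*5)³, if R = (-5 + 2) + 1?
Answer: 5832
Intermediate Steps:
R = -2 (R = -3 + 1 = -2)
(R + 4*5)³ = (-2 + 4*5)³ = (-2 + 20)³ = 18³ = 5832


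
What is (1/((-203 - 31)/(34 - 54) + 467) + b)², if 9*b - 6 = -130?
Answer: 352239876004/1856144889 ≈ 189.77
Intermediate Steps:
b = -124/9 (b = ⅔ + (⅑)*(-130) = ⅔ - 130/9 = -124/9 ≈ -13.778)
(1/((-203 - 31)/(34 - 54) + 467) + b)² = (1/((-203 - 31)/(34 - 54) + 467) - 124/9)² = (1/(-234/(-20) + 467) - 124/9)² = (1/(-234*(-1/20) + 467) - 124/9)² = (1/(117/10 + 467) - 124/9)² = (1/(4787/10) - 124/9)² = (10/4787 - 124/9)² = (-593498/43083)² = 352239876004/1856144889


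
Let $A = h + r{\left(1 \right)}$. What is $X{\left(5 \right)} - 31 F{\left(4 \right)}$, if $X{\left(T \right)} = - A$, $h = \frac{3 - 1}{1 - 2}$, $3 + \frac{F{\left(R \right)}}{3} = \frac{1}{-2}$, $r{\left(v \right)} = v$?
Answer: $\frac{653}{2} \approx 326.5$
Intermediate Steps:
$F{\left(R \right)} = - \frac{21}{2}$ ($F{\left(R \right)} = -9 + \frac{3}{-2} = -9 + 3 \left(- \frac{1}{2}\right) = -9 - \frac{3}{2} = - \frac{21}{2}$)
$h = -2$ ($h = \frac{2}{-1} = 2 \left(-1\right) = -2$)
$A = -1$ ($A = -2 + 1 = -1$)
$X{\left(T \right)} = 1$ ($X{\left(T \right)} = \left(-1\right) \left(-1\right) = 1$)
$X{\left(5 \right)} - 31 F{\left(4 \right)} = 1 - - \frac{651}{2} = 1 + \frac{651}{2} = \frac{653}{2}$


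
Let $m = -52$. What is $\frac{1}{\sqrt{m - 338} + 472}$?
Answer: $\frac{236}{111587} - \frac{i \sqrt{390}}{223174} \approx 0.0021149 - 8.8489 \cdot 10^{-5} i$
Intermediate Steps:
$\frac{1}{\sqrt{m - 338} + 472} = \frac{1}{\sqrt{-52 - 338} + 472} = \frac{1}{\sqrt{-390} + 472} = \frac{1}{i \sqrt{390} + 472} = \frac{1}{472 + i \sqrt{390}}$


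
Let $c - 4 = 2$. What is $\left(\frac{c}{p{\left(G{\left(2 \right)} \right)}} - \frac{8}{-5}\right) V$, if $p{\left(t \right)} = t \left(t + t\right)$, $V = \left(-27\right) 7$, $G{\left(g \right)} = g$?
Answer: $- \frac{8883}{20} \approx -444.15$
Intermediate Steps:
$V = -189$
$c = 6$ ($c = 4 + 2 = 6$)
$p{\left(t \right)} = 2 t^{2}$ ($p{\left(t \right)} = t 2 t = 2 t^{2}$)
$\left(\frac{c}{p{\left(G{\left(2 \right)} \right)}} - \frac{8}{-5}\right) V = \left(\frac{6}{2 \cdot 2^{2}} - \frac{8}{-5}\right) \left(-189\right) = \left(\frac{6}{2 \cdot 4} - - \frac{8}{5}\right) \left(-189\right) = \left(\frac{6}{8} + \frac{8}{5}\right) \left(-189\right) = \left(6 \cdot \frac{1}{8} + \frac{8}{5}\right) \left(-189\right) = \left(\frac{3}{4} + \frac{8}{5}\right) \left(-189\right) = \frac{47}{20} \left(-189\right) = - \frac{8883}{20}$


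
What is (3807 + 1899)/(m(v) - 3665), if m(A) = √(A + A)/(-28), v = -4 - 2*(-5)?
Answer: -4098848040/2632716097 + 79884*√3/2632716097 ≈ -1.5568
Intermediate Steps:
v = 6 (v = -4 + 10 = 6)
m(A) = -√2*√A/28 (m(A) = √(2*A)*(-1/28) = (√2*√A)*(-1/28) = -√2*√A/28)
(3807 + 1899)/(m(v) - 3665) = (3807 + 1899)/(-√2*√6/28 - 3665) = 5706/(-√3/14 - 3665) = 5706/(-3665 - √3/14)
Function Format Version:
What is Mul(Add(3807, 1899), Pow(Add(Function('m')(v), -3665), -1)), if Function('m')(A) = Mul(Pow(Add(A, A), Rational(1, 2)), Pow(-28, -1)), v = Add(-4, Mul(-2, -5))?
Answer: Add(Rational(-4098848040, 2632716097), Mul(Rational(79884, 2632716097), Pow(3, Rational(1, 2)))) ≈ -1.5568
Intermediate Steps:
v = 6 (v = Add(-4, 10) = 6)
Function('m')(A) = Mul(Rational(-1, 28), Pow(2, Rational(1, 2)), Pow(A, Rational(1, 2))) (Function('m')(A) = Mul(Pow(Mul(2, A), Rational(1, 2)), Rational(-1, 28)) = Mul(Mul(Pow(2, Rational(1, 2)), Pow(A, Rational(1, 2))), Rational(-1, 28)) = Mul(Rational(-1, 28), Pow(2, Rational(1, 2)), Pow(A, Rational(1, 2))))
Mul(Add(3807, 1899), Pow(Add(Function('m')(v), -3665), -1)) = Mul(Add(3807, 1899), Pow(Add(Mul(Rational(-1, 28), Pow(2, Rational(1, 2)), Pow(6, Rational(1, 2))), -3665), -1)) = Mul(5706, Pow(Add(Mul(Rational(-1, 14), Pow(3, Rational(1, 2))), -3665), -1)) = Mul(5706, Pow(Add(-3665, Mul(Rational(-1, 14), Pow(3, Rational(1, 2)))), -1))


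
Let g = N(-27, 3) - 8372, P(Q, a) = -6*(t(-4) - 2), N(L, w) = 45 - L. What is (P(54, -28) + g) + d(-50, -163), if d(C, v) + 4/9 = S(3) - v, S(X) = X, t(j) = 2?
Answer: -73210/9 ≈ -8134.4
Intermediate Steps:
d(C, v) = 23/9 - v (d(C, v) = -4/9 + (3 - v) = 23/9 - v)
P(Q, a) = 0 (P(Q, a) = -6*(2 - 2) = -6*0 = 0)
g = -8300 (g = (45 - 1*(-27)) - 8372 = (45 + 27) - 8372 = 72 - 8372 = -8300)
(P(54, -28) + g) + d(-50, -163) = (0 - 8300) + (23/9 - 1*(-163)) = -8300 + (23/9 + 163) = -8300 + 1490/9 = -73210/9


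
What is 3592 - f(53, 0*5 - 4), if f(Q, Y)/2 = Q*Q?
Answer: -2026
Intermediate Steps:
f(Q, Y) = 2*Q² (f(Q, Y) = 2*(Q*Q) = 2*Q²)
3592 - f(53, 0*5 - 4) = 3592 - 2*53² = 3592 - 2*2809 = 3592 - 1*5618 = 3592 - 5618 = -2026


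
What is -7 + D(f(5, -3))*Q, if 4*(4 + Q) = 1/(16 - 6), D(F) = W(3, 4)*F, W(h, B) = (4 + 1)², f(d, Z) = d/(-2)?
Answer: 3863/16 ≈ 241.44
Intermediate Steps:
f(d, Z) = -d/2 (f(d, Z) = d*(-½) = -d/2)
W(h, B) = 25 (W(h, B) = 5² = 25)
D(F) = 25*F
Q = -159/40 (Q = -4 + 1/(4*(16 - 6)) = -4 + (¼)/10 = -4 + (¼)*(⅒) = -4 + 1/40 = -159/40 ≈ -3.9750)
-7 + D(f(5, -3))*Q = -7 + (25*(-½*5))*(-159/40) = -7 + (25*(-5/2))*(-159/40) = -7 - 125/2*(-159/40) = -7 + 3975/16 = 3863/16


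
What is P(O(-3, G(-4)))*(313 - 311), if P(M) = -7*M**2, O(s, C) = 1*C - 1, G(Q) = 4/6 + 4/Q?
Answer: -224/9 ≈ -24.889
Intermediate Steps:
G(Q) = 2/3 + 4/Q (G(Q) = 4*(1/6) + 4/Q = 2/3 + 4/Q)
O(s, C) = -1 + C (O(s, C) = C - 1 = -1 + C)
P(O(-3, G(-4)))*(313 - 311) = (-7*(-1 + (2/3 + 4/(-4)))**2)*(313 - 311) = -7*(-1 + (2/3 + 4*(-1/4)))**2*2 = -7*(-1 + (2/3 - 1))**2*2 = -7*(-1 - 1/3)**2*2 = -7*(-4/3)**2*2 = -7*16/9*2 = -112/9*2 = -224/9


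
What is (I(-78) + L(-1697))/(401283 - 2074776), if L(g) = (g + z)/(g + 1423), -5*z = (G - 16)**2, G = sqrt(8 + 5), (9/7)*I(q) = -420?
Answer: 658169/3439028115 + 16*sqrt(13)/1146342705 ≈ 0.00019143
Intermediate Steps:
I(q) = -980/3 (I(q) = (7/9)*(-420) = -980/3)
G = sqrt(13) ≈ 3.6056
z = -(-16 + sqrt(13))**2/5 (z = -(sqrt(13) - 16)**2/5 = -(-16 + sqrt(13))**2/5 ≈ -30.724)
L(g) = (-269/5 + g + 32*sqrt(13)/5)/(1423 + g) (L(g) = (g + (-269/5 + 32*sqrt(13)/5))/(g + 1423) = (-269/5 + g + 32*sqrt(13)/5)/(1423 + g))
(I(-78) + L(-1697))/(401283 - 2074776) = (-980/3 + (-1697 - (16 - sqrt(13))**2/5)/(1423 - 1697))/(401283 - 2074776) = (-980/3 + (-1697 - (16 - sqrt(13))**2/5)/(-274))/(-1673493) = (-980/3 - (-1697 - (16 - sqrt(13))**2/5)/274)*(-1/1673493) = (-980/3 + (1697/274 + (16 - sqrt(13))**2/1370))*(-1/1673493) = (-263429/822 + (16 - sqrt(13))**2/1370)*(-1/1673493) = 263429/1375611246 - (16 - sqrt(13))**2/2292685410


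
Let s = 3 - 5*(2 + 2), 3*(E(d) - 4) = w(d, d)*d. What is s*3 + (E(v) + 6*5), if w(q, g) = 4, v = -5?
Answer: -71/3 ≈ -23.667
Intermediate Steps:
E(d) = 4 + 4*d/3 (E(d) = 4 + (4*d)/3 = 4 + 4*d/3)
s = -17 (s = 3 - 5*4 = 3 - 20 = -17)
s*3 + (E(v) + 6*5) = -17*3 + ((4 + (4/3)*(-5)) + 6*5) = -51 + ((4 - 20/3) + 30) = -51 + (-8/3 + 30) = -51 + 82/3 = -71/3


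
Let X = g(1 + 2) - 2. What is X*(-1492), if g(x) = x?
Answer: -1492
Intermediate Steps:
X = 1 (X = (1 + 2) - 2 = 3 - 2 = 1)
X*(-1492) = 1*(-1492) = -1492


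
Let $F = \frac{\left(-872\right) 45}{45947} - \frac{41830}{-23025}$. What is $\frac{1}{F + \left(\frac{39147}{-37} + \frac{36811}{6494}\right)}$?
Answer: $- \frac{50839445289930}{53452382828268529} \approx -0.00095112$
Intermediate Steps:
$F = \frac{203692402}{211585935}$ ($F = \left(-39240\right) \frac{1}{45947} - - \frac{8366}{4605} = - \frac{39240}{45947} + \frac{8366}{4605} = \frac{203692402}{211585935} \approx 0.96269$)
$\frac{1}{F + \left(\frac{39147}{-37} + \frac{36811}{6494}\right)} = \frac{1}{\frac{203692402}{211585935} + \left(\frac{39147}{-37} + \frac{36811}{6494}\right)} = \frac{1}{\frac{203692402}{211585935} + \left(39147 \left(- \frac{1}{37}\right) + 36811 \cdot \frac{1}{6494}\right)} = \frac{1}{\frac{203692402}{211585935} + \left(- \frac{39147}{37} + \frac{36811}{6494}\right)} = \frac{1}{\frac{203692402}{211585935} - \frac{252858611}{240278}} = \frac{1}{- \frac{53452382828268529}{50839445289930}} = - \frac{50839445289930}{53452382828268529}$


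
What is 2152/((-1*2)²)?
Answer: 538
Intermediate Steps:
2152/((-1*2)²) = 2152/((-2)²) = 2152/4 = 2152*(¼) = 538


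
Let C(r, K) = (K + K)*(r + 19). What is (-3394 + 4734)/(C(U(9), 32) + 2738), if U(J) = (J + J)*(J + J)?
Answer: 134/2469 ≈ 0.054273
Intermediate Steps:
U(J) = 4*J² (U(J) = (2*J)*(2*J) = 4*J²)
C(r, K) = 2*K*(19 + r) (C(r, K) = (2*K)*(19 + r) = 2*K*(19 + r))
(-3394 + 4734)/(C(U(9), 32) + 2738) = (-3394 + 4734)/(2*32*(19 + 4*9²) + 2738) = 1340/(2*32*(19 + 4*81) + 2738) = 1340/(2*32*(19 + 324) + 2738) = 1340/(2*32*343 + 2738) = 1340/(21952 + 2738) = 1340/24690 = 1340*(1/24690) = 134/2469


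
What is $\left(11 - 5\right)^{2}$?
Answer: $36$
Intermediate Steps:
$\left(11 - 5\right)^{2} = 6^{2} = 36$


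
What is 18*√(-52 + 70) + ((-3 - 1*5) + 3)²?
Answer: 25 + 54*√2 ≈ 101.37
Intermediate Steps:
18*√(-52 + 70) + ((-3 - 1*5) + 3)² = 18*√18 + ((-3 - 5) + 3)² = 18*(3*√2) + (-8 + 3)² = 54*√2 + (-5)² = 54*√2 + 25 = 25 + 54*√2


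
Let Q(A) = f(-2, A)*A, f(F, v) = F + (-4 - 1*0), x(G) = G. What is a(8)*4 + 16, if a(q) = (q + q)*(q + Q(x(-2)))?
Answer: 1296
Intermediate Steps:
f(F, v) = -4 + F (f(F, v) = F + (-4 + 0) = F - 4 = -4 + F)
Q(A) = -6*A (Q(A) = (-4 - 2)*A = -6*A)
a(q) = 2*q*(12 + q) (a(q) = (q + q)*(q - 6*(-2)) = (2*q)*(q + 12) = (2*q)*(12 + q) = 2*q*(12 + q))
a(8)*4 + 16 = (2*8*(12 + 8))*4 + 16 = (2*8*20)*4 + 16 = 320*4 + 16 = 1280 + 16 = 1296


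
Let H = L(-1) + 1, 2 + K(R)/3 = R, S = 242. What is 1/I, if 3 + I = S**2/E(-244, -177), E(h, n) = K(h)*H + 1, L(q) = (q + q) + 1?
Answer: 1/58561 ≈ 1.7076e-5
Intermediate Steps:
K(R) = -6 + 3*R
L(q) = 1 + 2*q (L(q) = 2*q + 1 = 1 + 2*q)
H = 0 (H = (1 + 2*(-1)) + 1 = (1 - 2) + 1 = -1 + 1 = 0)
E(h, n) = 1 (E(h, n) = (-6 + 3*h)*0 + 1 = 0 + 1 = 1)
I = 58561 (I = -3 + 242**2/1 = -3 + 58564*1 = -3 + 58564 = 58561)
1/I = 1/58561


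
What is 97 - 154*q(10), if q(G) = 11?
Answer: -1597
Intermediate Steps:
97 - 154*q(10) = 97 - 154*11 = 97 - 1694 = -1597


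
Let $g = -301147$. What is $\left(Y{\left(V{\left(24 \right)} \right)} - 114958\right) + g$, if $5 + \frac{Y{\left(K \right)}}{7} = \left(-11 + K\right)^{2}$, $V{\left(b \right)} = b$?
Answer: $-414957$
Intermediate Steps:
$Y{\left(K \right)} = -35 + 7 \left(-11 + K\right)^{2}$
$\left(Y{\left(V{\left(24 \right)} \right)} - 114958\right) + g = \left(\left(-35 + 7 \left(-11 + 24\right)^{2}\right) - 114958\right) - 301147 = \left(\left(-35 + 7 \cdot 13^{2}\right) - 114958\right) - 301147 = \left(\left(-35 + 7 \cdot 169\right) - 114958\right) - 301147 = \left(\left(-35 + 1183\right) - 114958\right) - 301147 = \left(1148 - 114958\right) - 301147 = -113810 - 301147 = -414957$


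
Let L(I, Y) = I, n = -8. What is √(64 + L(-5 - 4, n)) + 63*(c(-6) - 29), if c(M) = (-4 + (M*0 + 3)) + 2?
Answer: -1764 + √55 ≈ -1756.6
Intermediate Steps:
c(M) = 1 (c(M) = (-4 + (0 + 3)) + 2 = (-4 + 3) + 2 = -1 + 2 = 1)
√(64 + L(-5 - 4, n)) + 63*(c(-6) - 29) = √(64 + (-5 - 4)) + 63*(1 - 29) = √(64 - 9) + 63*(-28) = √55 - 1764 = -1764 + √55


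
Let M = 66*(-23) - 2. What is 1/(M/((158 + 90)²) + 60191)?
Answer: 3844/231374109 ≈ 1.6614e-5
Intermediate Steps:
M = -1520 (M = -1518 - 2 = -1520)
1/(M/((158 + 90)²) + 60191) = 1/(-1520/(158 + 90)² + 60191) = 1/(-1520/(248²) + 60191) = 1/(-1520/61504 + 60191) = 1/(-1520*1/61504 + 60191) = 1/(-95/3844 + 60191) = 1/(231374109/3844) = 3844/231374109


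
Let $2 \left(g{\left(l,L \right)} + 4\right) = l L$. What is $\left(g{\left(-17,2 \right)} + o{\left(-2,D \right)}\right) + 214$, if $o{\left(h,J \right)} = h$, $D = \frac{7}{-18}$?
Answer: $191$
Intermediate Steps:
$g{\left(l,L \right)} = -4 + \frac{L l}{2}$ ($g{\left(l,L \right)} = -4 + \frac{l L}{2} = -4 + \frac{L l}{2}$)
$D = - \frac{7}{18}$ ($D = 7 \left(- \frac{1}{18}\right) = - \frac{7}{18} \approx -0.38889$)
$\left(g{\left(-17,2 \right)} + o{\left(-2,D \right)}\right) + 214 = \left(\left(-4 + \frac{1}{2} \cdot 2 \left(-17\right)\right) - 2\right) + 214 = \left(\left(-4 - 17\right) - 2\right) + 214 = \left(-21 - 2\right) + 214 = -23 + 214 = 191$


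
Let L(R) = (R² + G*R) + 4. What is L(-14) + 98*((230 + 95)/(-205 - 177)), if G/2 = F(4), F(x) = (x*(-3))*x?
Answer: 278979/191 ≈ 1460.6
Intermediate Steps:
F(x) = -3*x² (F(x) = (-3*x)*x = -3*x²)
G = -96 (G = 2*(-3*4²) = 2*(-3*16) = 2*(-48) = -96)
L(R) = 4 + R² - 96*R (L(R) = (R² - 96*R) + 4 = 4 + R² - 96*R)
L(-14) + 98*((230 + 95)/(-205 - 177)) = (4 + (-14)² - 96*(-14)) + 98*((230 + 95)/(-205 - 177)) = (4 + 196 + 1344) + 98*(325/(-382)) = 1544 + 98*(325*(-1/382)) = 1544 + 98*(-325/382) = 1544 - 15925/191 = 278979/191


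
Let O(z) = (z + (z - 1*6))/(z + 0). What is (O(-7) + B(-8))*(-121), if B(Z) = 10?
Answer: -10890/7 ≈ -1555.7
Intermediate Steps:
O(z) = (-6 + 2*z)/z (O(z) = (z + (z - 6))/z = (z + (-6 + z))/z = (-6 + 2*z)/z)
(O(-7) + B(-8))*(-121) = ((2 - 6/(-7)) + 10)*(-121) = ((2 - 6*(-⅐)) + 10)*(-121) = ((2 + 6/7) + 10)*(-121) = (20/7 + 10)*(-121) = (90/7)*(-121) = -10890/7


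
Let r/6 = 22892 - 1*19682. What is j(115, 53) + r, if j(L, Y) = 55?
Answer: 19315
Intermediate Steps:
r = 19260 (r = 6*(22892 - 1*19682) = 6*(22892 - 19682) = 6*3210 = 19260)
j(115, 53) + r = 55 + 19260 = 19315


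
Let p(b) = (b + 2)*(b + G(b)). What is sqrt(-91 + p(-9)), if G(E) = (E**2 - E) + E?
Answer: I*sqrt(595) ≈ 24.393*I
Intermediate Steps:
G(E) = E**2
p(b) = (2 + b)*(b + b**2) (p(b) = (b + 2)*(b + b**2) = (2 + b)*(b + b**2))
sqrt(-91 + p(-9)) = sqrt(-91 - 9*(2 + (-9)**2 + 3*(-9))) = sqrt(-91 - 9*(2 + 81 - 27)) = sqrt(-91 - 9*56) = sqrt(-91 - 504) = sqrt(-595) = I*sqrt(595)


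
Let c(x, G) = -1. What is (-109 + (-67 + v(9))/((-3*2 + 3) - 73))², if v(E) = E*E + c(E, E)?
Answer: 68840209/5776 ≈ 11918.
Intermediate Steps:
v(E) = -1 + E² (v(E) = E*E - 1 = E² - 1 = -1 + E²)
(-109 + (-67 + v(9))/((-3*2 + 3) - 73))² = (-109 + (-67 + (-1 + 9²))/((-3*2 + 3) - 73))² = (-109 + (-67 + (-1 + 81))/((-6 + 3) - 73))² = (-109 + (-67 + 80)/(-3 - 73))² = (-109 + 13/(-76))² = (-109 + 13*(-1/76))² = (-109 - 13/76)² = (-8297/76)² = 68840209/5776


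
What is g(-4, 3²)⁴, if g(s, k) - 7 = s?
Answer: 81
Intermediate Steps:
g(s, k) = 7 + s
g(-4, 3²)⁴ = (7 - 4)⁴ = 3⁴ = 81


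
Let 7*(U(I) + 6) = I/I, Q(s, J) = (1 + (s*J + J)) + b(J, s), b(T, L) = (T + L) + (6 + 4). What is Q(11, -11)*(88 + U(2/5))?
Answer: -69575/7 ≈ -9939.3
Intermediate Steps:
b(T, L) = 10 + L + T (b(T, L) = (L + T) + 10 = 10 + L + T)
Q(s, J) = 11 + s + 2*J + J*s (Q(s, J) = (1 + (s*J + J)) + (10 + s + J) = (1 + (J*s + J)) + (10 + J + s) = (1 + (J + J*s)) + (10 + J + s) = (1 + J + J*s) + (10 + J + s) = 11 + s + 2*J + J*s)
U(I) = -41/7 (U(I) = -6 + (I/I)/7 = -6 + (⅐)*1 = -6 + ⅐ = -41/7)
Q(11, -11)*(88 + U(2/5)) = (11 + 11 + 2*(-11) - 11*11)*(88 - 41/7) = (11 + 11 - 22 - 121)*(575/7) = -121*575/7 = -69575/7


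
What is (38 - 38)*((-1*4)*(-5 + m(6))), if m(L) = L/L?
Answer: 0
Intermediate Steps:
m(L) = 1
(38 - 38)*((-1*4)*(-5 + m(6))) = (38 - 38)*((-1*4)*(-5 + 1)) = 0*(-4*(-4)) = 0*16 = 0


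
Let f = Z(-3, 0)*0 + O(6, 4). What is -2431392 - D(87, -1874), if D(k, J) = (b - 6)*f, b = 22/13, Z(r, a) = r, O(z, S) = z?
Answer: -31607760/13 ≈ -2.4314e+6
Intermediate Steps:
f = 6 (f = -3*0 + 6 = 0 + 6 = 6)
b = 22/13 (b = 22*(1/13) = 22/13 ≈ 1.6923)
D(k, J) = -336/13 (D(k, J) = (22/13 - 6)*6 = -56/13*6 = -336/13)
-2431392 - D(87, -1874) = -2431392 - 1*(-336/13) = -2431392 + 336/13 = -31607760/13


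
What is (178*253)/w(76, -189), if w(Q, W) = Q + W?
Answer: -45034/113 ≈ -398.53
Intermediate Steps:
(178*253)/w(76, -189) = (178*253)/(76 - 189) = 45034/(-113) = 45034*(-1/113) = -45034/113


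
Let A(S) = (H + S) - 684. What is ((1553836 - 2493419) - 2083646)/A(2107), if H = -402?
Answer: -3023229/1021 ≈ -2961.0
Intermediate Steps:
A(S) = -1086 + S (A(S) = (-402 + S) - 684 = -1086 + S)
((1553836 - 2493419) - 2083646)/A(2107) = ((1553836 - 2493419) - 2083646)/(-1086 + 2107) = (-939583 - 2083646)/1021 = -3023229*1/1021 = -3023229/1021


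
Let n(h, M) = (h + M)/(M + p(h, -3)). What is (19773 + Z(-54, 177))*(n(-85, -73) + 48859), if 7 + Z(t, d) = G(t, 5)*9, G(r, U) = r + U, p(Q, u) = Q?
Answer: 944219500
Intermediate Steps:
G(r, U) = U + r
Z(t, d) = 38 + 9*t (Z(t, d) = -7 + (5 + t)*9 = -7 + (45 + 9*t) = 38 + 9*t)
n(h, M) = 1 (n(h, M) = (h + M)/(M + h) = (M + h)/(M + h) = 1)
(19773 + Z(-54, 177))*(n(-85, -73) + 48859) = (19773 + (38 + 9*(-54)))*(1 + 48859) = (19773 + (38 - 486))*48860 = (19773 - 448)*48860 = 19325*48860 = 944219500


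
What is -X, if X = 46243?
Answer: -46243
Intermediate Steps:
-X = -1*46243 = -46243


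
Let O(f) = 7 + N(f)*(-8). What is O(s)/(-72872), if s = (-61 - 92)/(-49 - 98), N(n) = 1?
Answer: 1/72872 ≈ 1.3723e-5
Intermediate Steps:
s = 51/49 (s = -153/(-147) = -153*(-1/147) = 51/49 ≈ 1.0408)
O(f) = -1 (O(f) = 7 + 1*(-8) = 7 - 8 = -1)
O(s)/(-72872) = -1/(-72872) = -1*(-1/72872) = 1/72872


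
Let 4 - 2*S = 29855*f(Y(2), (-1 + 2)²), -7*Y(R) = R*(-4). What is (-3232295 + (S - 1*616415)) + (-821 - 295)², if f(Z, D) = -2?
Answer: -2573397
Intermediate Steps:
Y(R) = 4*R/7 (Y(R) = -R*(-4)/7 = -(-4)*R/7 = 4*R/7)
S = 29857 (S = 2 - 29855*(-2)/2 = 2 - ½*(-59710) = 2 + 29855 = 29857)
(-3232295 + (S - 1*616415)) + (-821 - 295)² = (-3232295 + (29857 - 1*616415)) + (-821 - 295)² = (-3232295 + (29857 - 616415)) + (-1116)² = (-3232295 - 586558) + 1245456 = -3818853 + 1245456 = -2573397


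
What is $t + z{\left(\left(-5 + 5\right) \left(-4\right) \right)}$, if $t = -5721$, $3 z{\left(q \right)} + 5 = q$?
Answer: $- \frac{17168}{3} \approx -5722.7$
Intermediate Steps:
$z{\left(q \right)} = - \frac{5}{3} + \frac{q}{3}$
$t + z{\left(\left(-5 + 5\right) \left(-4\right) \right)} = -5721 - \left(\frac{5}{3} - \frac{\left(-5 + 5\right) \left(-4\right)}{3}\right) = -5721 - \left(\frac{5}{3} - \frac{0 \left(-4\right)}{3}\right) = -5721 + \left(- \frac{5}{3} + \frac{1}{3} \cdot 0\right) = -5721 + \left(- \frac{5}{3} + 0\right) = -5721 - \frac{5}{3} = - \frac{17168}{3}$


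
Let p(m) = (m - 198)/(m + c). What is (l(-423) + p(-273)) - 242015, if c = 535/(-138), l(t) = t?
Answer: -9263248544/38209 ≈ -2.4244e+5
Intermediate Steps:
c = -535/138 (c = 535*(-1/138) = -535/138 ≈ -3.8768)
p(m) = (-198 + m)/(-535/138 + m) (p(m) = (m - 198)/(m - 535/138) = (-198 + m)/(-535/138 + m))
(l(-423) + p(-273)) - 242015 = (-423 + 138*(-198 - 273)/(-535 + 138*(-273))) - 242015 = (-423 + 138*(-471)/(-535 - 37674)) - 242015 = (-423 + 138*(-471)/(-38209)) - 242015 = (-423 + 138*(-1/38209)*(-471)) - 242015 = (-423 + 64998/38209) - 242015 = -16097409/38209 - 242015 = -9263248544/38209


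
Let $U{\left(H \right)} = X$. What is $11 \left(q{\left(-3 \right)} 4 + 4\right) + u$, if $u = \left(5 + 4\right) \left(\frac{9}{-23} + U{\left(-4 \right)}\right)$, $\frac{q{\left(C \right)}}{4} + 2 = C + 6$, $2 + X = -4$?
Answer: $\frac{3737}{23} \approx 162.48$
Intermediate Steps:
$X = -6$ ($X = -2 - 4 = -6$)
$q{\left(C \right)} = 16 + 4 C$ ($q{\left(C \right)} = -8 + 4 \left(C + 6\right) = -8 + 4 \left(6 + C\right) = -8 + \left(24 + 4 C\right) = 16 + 4 C$)
$U{\left(H \right)} = -6$
$u = - \frac{1323}{23}$ ($u = \left(5 + 4\right) \left(\frac{9}{-23} - 6\right) = 9 \left(9 \left(- \frac{1}{23}\right) - 6\right) = 9 \left(- \frac{9}{23} - 6\right) = 9 \left(- \frac{147}{23}\right) = - \frac{1323}{23} \approx -57.522$)
$11 \left(q{\left(-3 \right)} 4 + 4\right) + u = 11 \left(\left(16 + 4 \left(-3\right)\right) 4 + 4\right) - \frac{1323}{23} = 11 \left(\left(16 - 12\right) 4 + 4\right) - \frac{1323}{23} = 11 \left(4 \cdot 4 + 4\right) - \frac{1323}{23} = 11 \left(16 + 4\right) - \frac{1323}{23} = 11 \cdot 20 - \frac{1323}{23} = 220 - \frac{1323}{23} = \frac{3737}{23}$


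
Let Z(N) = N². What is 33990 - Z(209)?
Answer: -9691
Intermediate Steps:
33990 - Z(209) = 33990 - 1*209² = 33990 - 1*43681 = 33990 - 43681 = -9691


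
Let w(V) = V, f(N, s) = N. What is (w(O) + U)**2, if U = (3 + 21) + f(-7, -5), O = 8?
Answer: 625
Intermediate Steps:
U = 17 (U = (3 + 21) - 7 = 24 - 7 = 17)
(w(O) + U)**2 = (8 + 17)**2 = 25**2 = 625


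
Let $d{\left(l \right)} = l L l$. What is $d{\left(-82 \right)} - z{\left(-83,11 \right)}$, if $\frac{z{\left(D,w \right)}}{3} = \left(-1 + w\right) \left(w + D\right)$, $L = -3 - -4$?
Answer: $8884$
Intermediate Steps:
$L = 1$ ($L = -3 + 4 = 1$)
$z{\left(D,w \right)} = 3 \left(-1 + w\right) \left(D + w\right)$ ($z{\left(D,w \right)} = 3 \left(-1 + w\right) \left(w + D\right) = 3 \left(-1 + w\right) \left(D + w\right)$)
$d{\left(l \right)} = l^{2}$ ($d{\left(l \right)} = l 1 l = l l = l^{2}$)
$d{\left(-82 \right)} - z{\left(-83,11 \right)} = \left(-82\right)^{2} - \left(\left(-3\right) \left(-83\right) - 33 + 3 \cdot 11^{2} + 3 \left(-83\right) 11\right) = 6724 - \left(249 - 33 + 3 \cdot 121 - 2739\right) = 6724 - \left(249 - 33 + 363 - 2739\right) = 6724 - -2160 = 6724 + 2160 = 8884$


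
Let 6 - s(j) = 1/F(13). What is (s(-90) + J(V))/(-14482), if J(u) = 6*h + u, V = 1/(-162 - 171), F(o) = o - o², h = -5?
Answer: 415525/250770312 ≈ 0.0016570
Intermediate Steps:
V = -1/333 (V = 1/(-333) = -1/333 ≈ -0.0030030)
J(u) = -30 + u (J(u) = 6*(-5) + u = -30 + u)
s(j) = 937/156 (s(j) = 6 - 1/(13*(1 - 1*13)) = 6 - 1/(13*(1 - 13)) = 6 - 1/(13*(-12)) = 6 - 1/(-156) = 6 - 1*(-1/156) = 6 + 1/156 = 937/156)
(s(-90) + J(V))/(-14482) = (937/156 + (-30 - 1/333))/(-14482) = (937/156 - 9991/333)*(-1/14482) = -415525/17316*(-1/14482) = 415525/250770312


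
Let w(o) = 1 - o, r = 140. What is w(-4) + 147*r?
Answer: 20585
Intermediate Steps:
w(-4) + 147*r = (1 - 1*(-4)) + 147*140 = (1 + 4) + 20580 = 5 + 20580 = 20585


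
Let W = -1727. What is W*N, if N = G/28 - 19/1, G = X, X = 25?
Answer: 875589/28 ≈ 31271.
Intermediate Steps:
G = 25
N = -507/28 (N = 25/28 - 19/1 = 25*(1/28) - 19*1 = 25/28 - 19 = -507/28 ≈ -18.107)
W*N = -1727*(-507/28) = 875589/28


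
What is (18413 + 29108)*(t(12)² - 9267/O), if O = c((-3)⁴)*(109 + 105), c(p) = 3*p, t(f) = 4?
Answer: 13032871855/17334 ≈ 7.5187e+5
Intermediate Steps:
O = 52002 (O = (3*(-3)⁴)*(109 + 105) = (3*81)*214 = 243*214 = 52002)
(18413 + 29108)*(t(12)² - 9267/O) = (18413 + 29108)*(4² - 9267/52002) = 47521*(16 - 9267*1/52002) = 47521*(16 - 3089/17334) = 47521*(274255/17334) = 13032871855/17334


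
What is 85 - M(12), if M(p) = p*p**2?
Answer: -1643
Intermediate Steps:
M(p) = p**3
85 - M(12) = 85 - 1*12**3 = 85 - 1*1728 = 85 - 1728 = -1643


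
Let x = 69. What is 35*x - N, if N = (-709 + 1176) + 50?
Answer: 1898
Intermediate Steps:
N = 517 (N = 467 + 50 = 517)
35*x - N = 35*69 - 1*517 = 2415 - 517 = 1898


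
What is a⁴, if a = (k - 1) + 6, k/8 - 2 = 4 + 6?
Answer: 104060401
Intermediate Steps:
k = 96 (k = 16 + 8*(4 + 6) = 16 + 8*10 = 16 + 80 = 96)
a = 101 (a = (96 - 1) + 6 = 95 + 6 = 101)
a⁴ = 101⁴ = 104060401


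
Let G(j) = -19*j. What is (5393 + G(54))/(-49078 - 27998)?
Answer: -4367/77076 ≈ -0.056658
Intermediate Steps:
(5393 + G(54))/(-49078 - 27998) = (5393 - 19*54)/(-49078 - 27998) = (5393 - 1026)/(-77076) = 4367*(-1/77076) = -4367/77076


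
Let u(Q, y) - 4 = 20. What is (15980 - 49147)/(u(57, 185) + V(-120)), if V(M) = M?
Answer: 33167/96 ≈ 345.49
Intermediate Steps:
u(Q, y) = 24 (u(Q, y) = 4 + 20 = 24)
(15980 - 49147)/(u(57, 185) + V(-120)) = (15980 - 49147)/(24 - 120) = -33167/(-96) = -33167*(-1/96) = 33167/96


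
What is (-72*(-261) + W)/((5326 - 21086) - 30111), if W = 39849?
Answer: -58641/45871 ≈ -1.2784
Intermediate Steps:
(-72*(-261) + W)/((5326 - 21086) - 30111) = (-72*(-261) + 39849)/((5326 - 21086) - 30111) = (18792 + 39849)/(-15760 - 30111) = 58641/(-45871) = 58641*(-1/45871) = -58641/45871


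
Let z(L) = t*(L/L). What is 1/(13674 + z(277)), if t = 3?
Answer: 1/13677 ≈ 7.3115e-5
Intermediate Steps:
z(L) = 3 (z(L) = 3*(L/L) = 3*1 = 3)
1/(13674 + z(277)) = 1/(13674 + 3) = 1/13677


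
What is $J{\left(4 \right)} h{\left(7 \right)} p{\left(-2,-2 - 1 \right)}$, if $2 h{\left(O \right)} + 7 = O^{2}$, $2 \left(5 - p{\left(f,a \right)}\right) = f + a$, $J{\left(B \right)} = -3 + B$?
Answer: $\frac{315}{2} \approx 157.5$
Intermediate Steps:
$p{\left(f,a \right)} = 5 - \frac{a}{2} - \frac{f}{2}$ ($p{\left(f,a \right)} = 5 - \frac{f + a}{2} = 5 - \frac{a + f}{2} = 5 - \left(\frac{a}{2} + \frac{f}{2}\right) = 5 - \frac{a}{2} - \frac{f}{2}$)
$h{\left(O \right)} = - \frac{7}{2} + \frac{O^{2}}{2}$
$J{\left(4 \right)} h{\left(7 \right)} p{\left(-2,-2 - 1 \right)} = \left(-3 + 4\right) \left(- \frac{7}{2} + \frac{7^{2}}{2}\right) \left(5 - \frac{-2 - 1}{2} - -1\right) = 1 \left(- \frac{7}{2} + \frac{1}{2} \cdot 49\right) \left(5 - \frac{-2 - 1}{2} + 1\right) = 1 \left(- \frac{7}{2} + \frac{49}{2}\right) \left(5 - - \frac{3}{2} + 1\right) = 1 \cdot 21 \left(5 + \frac{3}{2} + 1\right) = 21 \cdot \frac{15}{2} = \frac{315}{2}$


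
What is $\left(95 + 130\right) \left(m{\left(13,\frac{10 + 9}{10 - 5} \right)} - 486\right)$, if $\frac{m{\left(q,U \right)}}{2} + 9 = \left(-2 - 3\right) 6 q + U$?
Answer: $-287190$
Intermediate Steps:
$m{\left(q,U \right)} = -18 - 60 q + 2 U$ ($m{\left(q,U \right)} = -18 + 2 \left(\left(-2 - 3\right) 6 q + U\right) = -18 + 2 \left(\left(-5\right) 6 q + U\right) = -18 + 2 \left(- 30 q + U\right) = -18 + 2 \left(U - 30 q\right) = -18 + \left(- 60 q + 2 U\right) = -18 - 60 q + 2 U$)
$\left(95 + 130\right) \left(m{\left(13,\frac{10 + 9}{10 - 5} \right)} - 486\right) = \left(95 + 130\right) \left(\left(-18 - 780 + 2 \frac{10 + 9}{10 - 5}\right) - 486\right) = 225 \left(\left(-18 - 780 + 2 \cdot \frac{19}{5}\right) - 486\right) = 225 \left(\left(-18 - 780 + \frac{38}{5}\right) - 486\right) = 225 \left(- \frac{3952}{5} - 486\right) = 225 \left(- \frac{6382}{5}\right) = -287190$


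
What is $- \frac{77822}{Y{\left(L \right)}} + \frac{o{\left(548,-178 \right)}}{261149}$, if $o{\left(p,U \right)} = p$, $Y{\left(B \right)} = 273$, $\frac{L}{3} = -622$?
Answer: $- \frac{2903283982}{10184811} \approx -285.06$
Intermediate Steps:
$L = -1866$ ($L = 3 \left(-622\right) = -1866$)
$- \frac{77822}{Y{\left(L \right)}} + \frac{o{\left(548,-178 \right)}}{261149} = - \frac{77822}{273} + \frac{548}{261149} = - \frac{2903283982}{10184811}$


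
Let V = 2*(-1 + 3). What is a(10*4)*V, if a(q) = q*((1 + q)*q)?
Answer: 262400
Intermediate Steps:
a(q) = q**2*(1 + q) (a(q) = q*(q*(1 + q)) = q**2*(1 + q))
V = 4 (V = 2*2 = 4)
a(10*4)*V = ((10*4)**2*(1 + 10*4))*4 = (40**2*(1 + 40))*4 = (1600*41)*4 = 65600*4 = 262400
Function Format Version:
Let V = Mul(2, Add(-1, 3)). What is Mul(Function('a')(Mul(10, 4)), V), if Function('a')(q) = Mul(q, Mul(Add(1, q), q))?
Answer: 262400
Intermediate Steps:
Function('a')(q) = Mul(Pow(q, 2), Add(1, q)) (Function('a')(q) = Mul(q, Mul(q, Add(1, q))) = Mul(Pow(q, 2), Add(1, q)))
V = 4 (V = Mul(2, 2) = 4)
Mul(Function('a')(Mul(10, 4)), V) = Mul(Mul(Pow(Mul(10, 4), 2), Add(1, Mul(10, 4))), 4) = Mul(Mul(Pow(40, 2), Add(1, 40)), 4) = Mul(Mul(1600, 41), 4) = Mul(65600, 4) = 262400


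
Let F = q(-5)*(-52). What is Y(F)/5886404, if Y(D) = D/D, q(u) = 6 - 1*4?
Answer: 1/5886404 ≈ 1.6988e-7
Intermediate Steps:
q(u) = 2 (q(u) = 6 - 4 = 2)
F = -104 (F = 2*(-52) = -104)
Y(D) = 1
Y(F)/5886404 = 1/5886404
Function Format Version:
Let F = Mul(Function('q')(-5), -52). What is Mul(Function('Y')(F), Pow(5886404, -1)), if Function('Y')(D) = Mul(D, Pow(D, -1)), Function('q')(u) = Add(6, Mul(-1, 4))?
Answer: Rational(1, 5886404) ≈ 1.6988e-7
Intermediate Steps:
Function('q')(u) = 2 (Function('q')(u) = Add(6, -4) = 2)
F = -104 (F = Mul(2, -52) = -104)
Function('Y')(D) = 1
Mul(Function('Y')(F), Pow(5886404, -1)) = Mul(1, Pow(5886404, -1)) = Mul(1, Rational(1, 5886404)) = Rational(1, 5886404)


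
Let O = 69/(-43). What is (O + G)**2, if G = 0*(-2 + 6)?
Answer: 4761/1849 ≈ 2.5749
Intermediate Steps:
G = 0 (G = 0*4 = 0)
O = -69/43 (O = 69*(-1/43) = -69/43 ≈ -1.6047)
(O + G)**2 = (-69/43 + 0)**2 = (-69/43)**2 = 4761/1849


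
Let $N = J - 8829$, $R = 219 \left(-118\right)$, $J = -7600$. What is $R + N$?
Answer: $-42271$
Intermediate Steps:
$R = -25842$
$N = -16429$ ($N = -7600 - 8829 = -16429$)
$R + N = -25842 - 16429 = -42271$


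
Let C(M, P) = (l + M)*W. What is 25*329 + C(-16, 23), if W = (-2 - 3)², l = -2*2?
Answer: 7725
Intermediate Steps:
l = -4
W = 25 (W = (-5)² = 25)
C(M, P) = -100 + 25*M (C(M, P) = (-4 + M)*25 = -100 + 25*M)
25*329 + C(-16, 23) = 25*329 + (-100 + 25*(-16)) = 8225 + (-100 - 400) = 8225 - 500 = 7725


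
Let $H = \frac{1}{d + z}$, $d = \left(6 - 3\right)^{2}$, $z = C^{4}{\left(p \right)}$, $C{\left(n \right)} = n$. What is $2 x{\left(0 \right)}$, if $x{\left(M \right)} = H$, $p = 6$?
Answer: $\frac{2}{1305} \approx 0.0015326$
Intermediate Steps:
$z = 1296$ ($z = 6^{4} = 1296$)
$d = 9$ ($d = 3^{2} = 9$)
$H = \frac{1}{1305}$ ($H = \frac{1}{9 + 1296} = \frac{1}{1305} \approx 0.00076628$)
$x{\left(M \right)} = \frac{1}{1305}$
$2 x{\left(0 \right)} = 2 \cdot \frac{1}{1305} = \frac{2}{1305}$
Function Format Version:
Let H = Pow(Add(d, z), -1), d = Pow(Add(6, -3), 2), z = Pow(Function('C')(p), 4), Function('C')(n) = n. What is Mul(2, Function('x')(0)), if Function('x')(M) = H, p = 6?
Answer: Rational(2, 1305) ≈ 0.0015326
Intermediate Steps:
z = 1296 (z = Pow(6, 4) = 1296)
d = 9 (d = Pow(3, 2) = 9)
H = Rational(1, 1305) (H = Pow(Add(9, 1296), -1) = Pow(1305, -1) = Rational(1, 1305) ≈ 0.00076628)
Function('x')(M) = Rational(1, 1305)
Mul(2, Function('x')(0)) = Mul(2, Rational(1, 1305)) = Rational(2, 1305)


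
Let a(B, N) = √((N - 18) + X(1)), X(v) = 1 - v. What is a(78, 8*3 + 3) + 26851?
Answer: 26854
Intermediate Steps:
a(B, N) = √(-18 + N) (a(B, N) = √((N - 18) + (1 - 1*1)) = √((-18 + N) + (1 - 1)) = √((-18 + N) + 0) = √(-18 + N))
a(78, 8*3 + 3) + 26851 = √(-18 + (8*3 + 3)) + 26851 = √(-18 + (24 + 3)) + 26851 = √(-18 + 27) + 26851 = √9 + 26851 = 3 + 26851 = 26854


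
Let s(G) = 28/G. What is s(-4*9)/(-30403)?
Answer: 7/273627 ≈ 2.5582e-5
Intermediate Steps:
s(-4*9)/(-30403) = (28/((-4*9)))/(-30403) = (28/(-36))*(-1/30403) = (28*(-1/36))*(-1/30403) = -7/9*(-1/30403) = 7/273627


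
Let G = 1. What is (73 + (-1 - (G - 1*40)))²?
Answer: 12321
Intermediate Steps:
(73 + (-1 - (G - 1*40)))² = (73 + (-1 - (1 - 1*40)))² = (73 + (-1 - (1 - 40)))² = (73 + (-1 - 1*(-39)))² = (73 + (-1 + 39))² = (73 + 38)² = 111² = 12321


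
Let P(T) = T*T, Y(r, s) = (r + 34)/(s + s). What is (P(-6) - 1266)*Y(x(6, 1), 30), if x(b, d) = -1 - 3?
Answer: -615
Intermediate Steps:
x(b, d) = -4
Y(r, s) = (34 + r)/(2*s) (Y(r, s) = (34 + r)/((2*s)) = (34 + r)*(1/(2*s)) = (34 + r)/(2*s))
P(T) = T²
(P(-6) - 1266)*Y(x(6, 1), 30) = ((-6)² - 1266)*((½)*(34 - 4)/30) = (36 - 1266)*((½)*(1/30)*30) = -1230*½ = -615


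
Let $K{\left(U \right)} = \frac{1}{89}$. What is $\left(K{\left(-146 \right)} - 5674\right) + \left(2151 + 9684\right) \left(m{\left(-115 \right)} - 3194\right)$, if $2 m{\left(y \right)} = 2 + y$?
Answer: $- \frac{6848610785}{178} \approx -3.8475 \cdot 10^{7}$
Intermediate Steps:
$m{\left(y \right)} = 1 + \frac{y}{2}$ ($m{\left(y \right)} = \frac{2 + y}{2} = 1 + \frac{y}{2}$)
$K{\left(U \right)} = \frac{1}{89}$
$\left(K{\left(-146 \right)} - 5674\right) + \left(2151 + 9684\right) \left(m{\left(-115 \right)} - 3194\right) = \left(\frac{1}{89} - 5674\right) + \left(2151 + 9684\right) \left(\left(1 + \frac{1}{2} \left(-115\right)\right) - 3194\right) = - \frac{504985}{89} + 11835 \left(\left(1 - \frac{115}{2}\right) - 3194\right) = - \frac{504985}{89} + 11835 \left(- \frac{113}{2} - 3194\right) = - \frac{504985}{89} + 11835 \left(- \frac{6501}{2}\right) = - \frac{504985}{89} - \frac{76939335}{2} = - \frac{6848610785}{178}$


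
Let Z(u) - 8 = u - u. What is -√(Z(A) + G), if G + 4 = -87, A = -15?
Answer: -I*√83 ≈ -9.1104*I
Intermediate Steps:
Z(u) = 8 (Z(u) = 8 + (u - u) = 8 + 0 = 8)
G = -91 (G = -4 - 87 = -91)
-√(Z(A) + G) = -√(8 - 91) = -√(-83) = -I*√83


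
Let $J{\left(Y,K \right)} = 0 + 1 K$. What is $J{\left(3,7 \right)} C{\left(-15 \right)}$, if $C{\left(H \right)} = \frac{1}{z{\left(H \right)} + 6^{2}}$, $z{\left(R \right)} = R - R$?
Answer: $\frac{7}{36} \approx 0.19444$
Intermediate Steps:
$z{\left(R \right)} = 0$
$C{\left(H \right)} = \frac{1}{36}$ ($C{\left(H \right)} = \frac{1}{0 + 6^{2}} = \frac{1}{0 + 36} = \frac{1}{36}$)
$J{\left(Y,K \right)} = K$ ($J{\left(Y,K \right)} = 0 + K = K$)
$J{\left(3,7 \right)} C{\left(-15 \right)} = 7 \cdot \frac{1}{36} = \frac{7}{36}$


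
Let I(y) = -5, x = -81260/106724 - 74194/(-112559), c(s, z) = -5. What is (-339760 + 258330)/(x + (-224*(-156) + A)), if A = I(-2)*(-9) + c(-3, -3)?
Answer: -48909898254194/21012635142433 ≈ -2.3276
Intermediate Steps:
x = -307065971/3003186679 (x = -81260*1/106724 - 74194*(-1/112559) = -20315/26681 + 74194/112559 = -307065971/3003186679 ≈ -0.10225)
A = 40 (A = -5*(-9) - 5 = 45 - 5 = 40)
(-339760 + 258330)/(x + (-224*(-156) + A)) = (-339760 + 258330)/(-307065971/3003186679 + (-224*(-156) + 40)) = -81430/(-307065971/3003186679 + (34944 + 40)) = -81430/(-307065971/3003186679 + 34984) = -81430/105063175712165/3003186679 = -81430*3003186679/105063175712165 = -48909898254194/21012635142433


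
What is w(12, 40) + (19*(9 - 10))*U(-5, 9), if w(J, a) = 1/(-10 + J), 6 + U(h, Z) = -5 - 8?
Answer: 723/2 ≈ 361.50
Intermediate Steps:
U(h, Z) = -19 (U(h, Z) = -6 + (-5 - 8) = -6 - 13 = -19)
w(12, 40) + (19*(9 - 10))*U(-5, 9) = 1/(-10 + 12) + (19*(9 - 10))*(-19) = 1/2 + (19*(-1))*(-19) = 1/2 - 19*(-19) = 1/2 + 361 = 723/2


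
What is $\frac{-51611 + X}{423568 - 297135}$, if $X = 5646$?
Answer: $- \frac{45965}{126433} \approx -0.36355$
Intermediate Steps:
$\frac{-51611 + X}{423568 - 297135} = \frac{-51611 + 5646}{423568 - 297135} = - \frac{45965}{126433}$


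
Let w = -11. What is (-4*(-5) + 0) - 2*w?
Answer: 42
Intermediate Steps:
(-4*(-5) + 0) - 2*w = (-4*(-5) + 0) - 2*(-11) = (20 + 0) + 22 = 20 + 22 = 42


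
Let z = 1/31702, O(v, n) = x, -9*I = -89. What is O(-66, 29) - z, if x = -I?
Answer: -2821487/285318 ≈ -9.8889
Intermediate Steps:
I = 89/9 (I = -1/9*(-89) = 89/9 ≈ 9.8889)
x = -89/9 (x = -1*89/9 = -89/9 ≈ -9.8889)
O(v, n) = -89/9
z = 1/31702 ≈ 3.1544e-5
O(-66, 29) - z = -89/9 - 1*1/31702 = -89/9 - 1/31702 = -2821487/285318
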